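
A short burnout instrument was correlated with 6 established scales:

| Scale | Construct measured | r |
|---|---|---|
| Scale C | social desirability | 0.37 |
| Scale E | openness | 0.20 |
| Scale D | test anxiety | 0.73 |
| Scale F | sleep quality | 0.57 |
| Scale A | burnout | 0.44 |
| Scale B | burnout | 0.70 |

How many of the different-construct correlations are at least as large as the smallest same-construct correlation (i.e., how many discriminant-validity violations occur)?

2

Convergent (same construct = burnout): Scale A, Scale B.
Smallest convergent = 0.44. Discriminant values: 0.37, 0.20, 0.73, 0.57; count ≥ 0.44 → 2.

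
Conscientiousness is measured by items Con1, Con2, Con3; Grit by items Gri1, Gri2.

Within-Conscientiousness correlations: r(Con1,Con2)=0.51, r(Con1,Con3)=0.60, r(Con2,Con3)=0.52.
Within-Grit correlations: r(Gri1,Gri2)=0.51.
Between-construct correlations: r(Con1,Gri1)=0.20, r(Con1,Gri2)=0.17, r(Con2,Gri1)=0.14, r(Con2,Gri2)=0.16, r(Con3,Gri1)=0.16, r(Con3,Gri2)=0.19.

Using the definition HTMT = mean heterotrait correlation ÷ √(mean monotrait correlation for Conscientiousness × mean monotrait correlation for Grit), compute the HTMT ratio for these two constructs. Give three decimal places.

Between-construct mean = 1.02/6 = 0.1700.
Mean within-Con = 1.63/3 = 0.5433; mean within-Gri = 0.51/1 = 0.5100.
Geometric mean = √(0.5433 × 0.5100) = 0.5264.
HTMT = 0.1700 / 0.5264 = 0.323.

0.323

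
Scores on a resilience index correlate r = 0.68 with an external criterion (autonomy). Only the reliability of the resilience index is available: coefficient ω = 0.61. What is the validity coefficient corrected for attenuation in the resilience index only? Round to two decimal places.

0.87

Single correction: r_c = r_obs / √r_xx = 0.68 / √0.61 = 0.68 / 0.7810 ≈ 0.87.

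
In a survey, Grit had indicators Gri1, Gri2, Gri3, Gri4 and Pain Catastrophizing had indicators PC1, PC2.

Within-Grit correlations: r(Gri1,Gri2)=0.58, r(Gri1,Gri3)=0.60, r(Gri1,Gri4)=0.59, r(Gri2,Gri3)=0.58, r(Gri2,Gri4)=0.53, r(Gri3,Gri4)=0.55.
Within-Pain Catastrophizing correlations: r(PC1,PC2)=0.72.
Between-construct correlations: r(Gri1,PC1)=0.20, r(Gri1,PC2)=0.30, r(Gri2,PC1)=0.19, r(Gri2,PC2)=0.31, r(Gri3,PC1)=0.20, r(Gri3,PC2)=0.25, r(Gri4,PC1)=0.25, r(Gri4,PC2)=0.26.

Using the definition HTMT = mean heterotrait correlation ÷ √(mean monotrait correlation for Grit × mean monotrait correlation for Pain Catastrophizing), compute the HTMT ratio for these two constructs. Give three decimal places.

0.382

Between-construct mean = 1.96/8 = 0.2450.
Mean within-Gri = 3.43/6 = 0.5717; mean within-PC = 0.72/1 = 0.7200.
Geometric mean = √(0.5717 × 0.7200) = 0.6416.
HTMT = 0.2450 / 0.6416 = 0.382.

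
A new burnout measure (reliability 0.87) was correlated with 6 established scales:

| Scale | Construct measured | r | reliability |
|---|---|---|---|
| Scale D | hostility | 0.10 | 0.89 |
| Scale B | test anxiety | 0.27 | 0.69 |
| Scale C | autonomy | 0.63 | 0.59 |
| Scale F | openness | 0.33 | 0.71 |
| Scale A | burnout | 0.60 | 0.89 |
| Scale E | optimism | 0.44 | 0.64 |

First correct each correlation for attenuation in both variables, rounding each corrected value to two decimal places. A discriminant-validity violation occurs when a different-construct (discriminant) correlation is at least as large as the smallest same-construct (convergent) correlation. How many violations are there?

Disattenuated r (r / √(r_scale · r_new)):
  Scale D (disc): 0.10 / √(0.89·0.87) = 0.11
  Scale B (disc): 0.27 / √(0.69·0.87) = 0.35
  Scale C (disc): 0.63 / √(0.59·0.87) = 0.88
  Scale F (disc): 0.33 / √(0.71·0.87) = 0.42
  Scale A (conv): 0.60 / √(0.89·0.87) = 0.68
  Scale E (disc): 0.44 / √(0.64·0.87) = 0.59
Smallest convergent = 0.68. Discriminant values: 0.11, 0.35, 0.88, 0.42, 0.59; count ≥ 0.68 → 1.

1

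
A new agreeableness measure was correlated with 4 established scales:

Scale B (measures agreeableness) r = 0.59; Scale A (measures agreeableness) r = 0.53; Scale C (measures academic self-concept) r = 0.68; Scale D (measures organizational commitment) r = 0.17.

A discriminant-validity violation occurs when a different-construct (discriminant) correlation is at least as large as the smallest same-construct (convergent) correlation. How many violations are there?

Convergent (same construct = agreeableness): Scale B, Scale A.
Smallest convergent = 0.53. Discriminant values: 0.68, 0.17; count ≥ 0.53 → 1.

1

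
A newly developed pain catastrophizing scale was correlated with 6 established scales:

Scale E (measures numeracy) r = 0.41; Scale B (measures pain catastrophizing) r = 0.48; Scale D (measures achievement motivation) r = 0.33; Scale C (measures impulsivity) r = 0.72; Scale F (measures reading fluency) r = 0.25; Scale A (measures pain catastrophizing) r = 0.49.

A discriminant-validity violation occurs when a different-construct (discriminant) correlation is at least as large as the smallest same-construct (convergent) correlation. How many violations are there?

1

Convergent (same construct = pain catastrophizing): Scale B, Scale A.
Smallest convergent = 0.48. Discriminant values: 0.41, 0.33, 0.72, 0.25; count ≥ 0.48 → 1.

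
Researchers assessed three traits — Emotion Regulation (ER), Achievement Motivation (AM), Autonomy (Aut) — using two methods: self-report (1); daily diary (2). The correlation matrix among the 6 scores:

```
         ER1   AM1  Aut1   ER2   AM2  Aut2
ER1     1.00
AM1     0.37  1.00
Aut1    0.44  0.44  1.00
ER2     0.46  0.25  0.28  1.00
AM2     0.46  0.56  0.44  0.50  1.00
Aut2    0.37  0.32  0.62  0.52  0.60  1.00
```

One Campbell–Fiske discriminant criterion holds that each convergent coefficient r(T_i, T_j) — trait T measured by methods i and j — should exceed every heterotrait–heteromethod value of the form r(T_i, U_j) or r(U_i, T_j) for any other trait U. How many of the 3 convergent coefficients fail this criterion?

Convergent coefficients and their comparison sets:
ER (methods 1·2): 0.46 vs {0.46, 0.25, 0.37, 0.28} → fail.
AM (methods 1·2): 0.56 vs {0.25, 0.46, 0.32, 0.44} → pass.
Aut (methods 1·2): 0.62 vs {0.28, 0.37, 0.44, 0.32} → pass.
1 of 3 fail.

1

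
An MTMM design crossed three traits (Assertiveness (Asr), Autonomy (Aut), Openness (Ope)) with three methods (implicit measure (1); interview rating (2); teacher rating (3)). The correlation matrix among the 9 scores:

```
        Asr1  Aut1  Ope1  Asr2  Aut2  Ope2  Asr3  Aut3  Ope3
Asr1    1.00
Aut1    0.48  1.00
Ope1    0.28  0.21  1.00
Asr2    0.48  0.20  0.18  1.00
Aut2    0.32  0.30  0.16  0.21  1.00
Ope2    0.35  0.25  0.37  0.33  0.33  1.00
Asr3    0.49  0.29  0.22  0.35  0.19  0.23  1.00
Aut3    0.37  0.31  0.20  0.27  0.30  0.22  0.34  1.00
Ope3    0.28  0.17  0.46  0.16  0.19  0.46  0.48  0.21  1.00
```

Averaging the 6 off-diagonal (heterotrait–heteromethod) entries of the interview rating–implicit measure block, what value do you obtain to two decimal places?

HTHM values (method 2 × method 1): 0.20, 0.18, 0.32, 0.16, 0.35, 0.25; mean = 1.46/6 = 0.24.

0.24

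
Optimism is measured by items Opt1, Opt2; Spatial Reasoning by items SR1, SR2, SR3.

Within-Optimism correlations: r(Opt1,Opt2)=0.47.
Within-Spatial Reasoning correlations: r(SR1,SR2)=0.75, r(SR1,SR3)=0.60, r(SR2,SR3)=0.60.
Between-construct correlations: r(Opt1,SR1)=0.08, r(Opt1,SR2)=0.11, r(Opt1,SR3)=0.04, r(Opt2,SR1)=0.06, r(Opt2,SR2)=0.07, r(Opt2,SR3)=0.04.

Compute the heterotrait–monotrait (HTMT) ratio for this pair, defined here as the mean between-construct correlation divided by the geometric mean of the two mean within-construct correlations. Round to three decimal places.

0.121

Mean heterotrait r = 0.40/6 = 0.0667.
Mean within-Opt = 0.47/1 = 0.4700; mean within-SR = 1.95/3 = 0.6500.
Geometric mean = √(0.4700 × 0.6500) = 0.5527.
HTMT = 0.0667 / 0.5527 = 0.121.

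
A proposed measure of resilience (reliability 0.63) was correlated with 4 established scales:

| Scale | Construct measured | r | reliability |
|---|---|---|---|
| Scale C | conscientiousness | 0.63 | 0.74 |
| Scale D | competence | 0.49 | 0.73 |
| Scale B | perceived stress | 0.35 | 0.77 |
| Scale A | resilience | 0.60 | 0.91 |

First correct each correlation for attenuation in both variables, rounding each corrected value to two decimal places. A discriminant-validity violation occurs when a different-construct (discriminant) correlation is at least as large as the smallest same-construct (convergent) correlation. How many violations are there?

1

Disattenuated r (r / √(r_scale · r_new)):
  Scale C (disc): 0.63 / √(0.74·0.63) = 0.92
  Scale D (disc): 0.49 / √(0.73·0.63) = 0.72
  Scale B (disc): 0.35 / √(0.77·0.63) = 0.50
  Scale A (conv): 0.60 / √(0.91·0.63) = 0.79
Smallest convergent = 0.79. Discriminant values: 0.92, 0.72, 0.50; count ≥ 0.79 → 1.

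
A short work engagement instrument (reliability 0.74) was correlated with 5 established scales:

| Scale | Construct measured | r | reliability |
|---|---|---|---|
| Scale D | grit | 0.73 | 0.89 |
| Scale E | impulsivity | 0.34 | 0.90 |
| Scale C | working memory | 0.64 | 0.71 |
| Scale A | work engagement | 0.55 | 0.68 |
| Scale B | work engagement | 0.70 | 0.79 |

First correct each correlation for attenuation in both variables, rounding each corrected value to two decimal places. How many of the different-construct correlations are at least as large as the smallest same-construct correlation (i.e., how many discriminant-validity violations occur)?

2

Disattenuated r (r / √(r_scale · r_new)):
  Scale D (disc): 0.73 / √(0.89·0.74) = 0.90
  Scale E (disc): 0.34 / √(0.90·0.74) = 0.42
  Scale C (disc): 0.64 / √(0.71·0.74) = 0.88
  Scale A (conv): 0.55 / √(0.68·0.74) = 0.78
  Scale B (conv): 0.70 / √(0.79·0.74) = 0.92
Smallest convergent = 0.78. Discriminant values: 0.90, 0.42, 0.88; count ≥ 0.78 → 2.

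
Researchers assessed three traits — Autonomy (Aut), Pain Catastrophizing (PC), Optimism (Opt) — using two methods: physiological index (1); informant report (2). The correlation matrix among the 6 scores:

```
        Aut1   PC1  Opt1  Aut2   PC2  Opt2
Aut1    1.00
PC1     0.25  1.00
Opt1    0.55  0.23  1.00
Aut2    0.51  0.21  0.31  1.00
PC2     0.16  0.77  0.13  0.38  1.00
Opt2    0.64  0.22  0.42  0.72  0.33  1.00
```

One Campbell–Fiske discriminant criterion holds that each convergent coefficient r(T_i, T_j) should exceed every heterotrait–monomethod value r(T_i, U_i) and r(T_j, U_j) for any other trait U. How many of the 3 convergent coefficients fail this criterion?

2

Convergent coefficients and their comparison sets:
Aut (methods 1·2): 0.51 vs {0.25, 0.38, 0.55, 0.72} → fail.
PC (methods 1·2): 0.77 vs {0.25, 0.38, 0.23, 0.33} → pass.
Opt (methods 1·2): 0.42 vs {0.55, 0.72, 0.23, 0.33} → fail.
2 of 3 fail.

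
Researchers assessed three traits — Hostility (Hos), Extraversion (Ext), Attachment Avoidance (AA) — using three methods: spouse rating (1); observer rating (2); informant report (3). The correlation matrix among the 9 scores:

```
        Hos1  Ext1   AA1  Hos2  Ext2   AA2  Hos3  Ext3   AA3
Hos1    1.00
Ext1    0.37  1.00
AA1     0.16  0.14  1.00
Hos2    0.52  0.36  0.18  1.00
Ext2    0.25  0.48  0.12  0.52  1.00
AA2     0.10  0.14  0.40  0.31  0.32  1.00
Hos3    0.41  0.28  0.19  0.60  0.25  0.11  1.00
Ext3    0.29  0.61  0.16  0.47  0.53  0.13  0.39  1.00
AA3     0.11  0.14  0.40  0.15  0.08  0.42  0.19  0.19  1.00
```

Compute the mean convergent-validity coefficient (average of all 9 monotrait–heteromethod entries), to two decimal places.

0.49

Convergent values: 0.52, 0.41, 0.60, 0.48, 0.61, 0.53, 0.40, 0.40, 0.42; mean = 4.37/9 = 0.49.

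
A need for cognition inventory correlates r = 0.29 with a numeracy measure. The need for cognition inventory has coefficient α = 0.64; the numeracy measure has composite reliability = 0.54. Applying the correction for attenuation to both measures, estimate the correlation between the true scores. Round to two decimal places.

0.49

r_true = r_obs / √(r_xx · r_yy) = 0.29 / √(0.64 × 0.54) = 0.29 / √0.3456 = 0.29 / 0.5879 ≈ 0.49.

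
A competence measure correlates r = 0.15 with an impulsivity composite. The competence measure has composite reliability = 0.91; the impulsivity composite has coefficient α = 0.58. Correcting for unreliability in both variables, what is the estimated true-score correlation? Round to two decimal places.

r_true = r_obs / √(r_xx · r_yy) = 0.15 / √(0.91 × 0.58) = 0.15 / √0.5278 = 0.15 / 0.7265 ≈ 0.21.

0.21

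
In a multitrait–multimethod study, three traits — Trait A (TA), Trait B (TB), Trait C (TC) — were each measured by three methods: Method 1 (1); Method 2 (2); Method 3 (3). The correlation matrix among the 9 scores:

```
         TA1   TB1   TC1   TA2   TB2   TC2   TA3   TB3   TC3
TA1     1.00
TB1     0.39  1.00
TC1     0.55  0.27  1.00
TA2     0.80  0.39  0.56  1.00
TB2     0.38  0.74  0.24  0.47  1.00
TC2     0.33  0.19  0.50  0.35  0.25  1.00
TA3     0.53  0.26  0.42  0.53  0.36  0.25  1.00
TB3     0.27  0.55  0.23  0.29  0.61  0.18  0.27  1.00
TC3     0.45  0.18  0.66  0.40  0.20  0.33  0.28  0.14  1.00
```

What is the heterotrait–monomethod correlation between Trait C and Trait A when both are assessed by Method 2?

Different traits, same method: r(TC2, TA2) = 0.35.

0.35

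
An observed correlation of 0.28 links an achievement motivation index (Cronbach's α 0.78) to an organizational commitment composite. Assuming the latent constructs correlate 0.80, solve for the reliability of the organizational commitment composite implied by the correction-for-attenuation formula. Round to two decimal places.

0.16

r_true = r_obs / √(r_xx · r_yy) ⇒ 0.80 = 0.28 / √(0.78 · r_yy).
√(0.78 · r_yy) = 0.28 / 0.80 = 0.3500; 0.78 · r_yy = 0.1225; r_yy = 0.1225 / 0.78 ≈ 0.16.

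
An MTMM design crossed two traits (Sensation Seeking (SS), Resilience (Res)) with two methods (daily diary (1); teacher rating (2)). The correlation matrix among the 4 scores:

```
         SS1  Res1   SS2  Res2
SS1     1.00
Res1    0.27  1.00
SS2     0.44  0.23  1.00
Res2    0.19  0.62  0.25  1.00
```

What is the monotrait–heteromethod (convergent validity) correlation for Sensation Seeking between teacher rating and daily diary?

Same trait (SS), different methods: r(SS2, SS1) = 0.44.

0.44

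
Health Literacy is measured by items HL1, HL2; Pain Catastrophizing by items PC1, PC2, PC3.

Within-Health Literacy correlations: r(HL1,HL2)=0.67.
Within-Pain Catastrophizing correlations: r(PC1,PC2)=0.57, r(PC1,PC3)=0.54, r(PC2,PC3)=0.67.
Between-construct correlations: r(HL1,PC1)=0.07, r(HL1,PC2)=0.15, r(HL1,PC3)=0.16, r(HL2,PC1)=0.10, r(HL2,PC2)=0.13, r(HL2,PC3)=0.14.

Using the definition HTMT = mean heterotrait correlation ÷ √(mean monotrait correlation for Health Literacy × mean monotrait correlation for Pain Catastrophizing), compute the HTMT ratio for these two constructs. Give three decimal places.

Mean heterotrait r = 0.75/6 = 0.1250.
Mean within-HL = 0.67/1 = 0.6700; mean within-PC = 1.78/3 = 0.5933.
Geometric mean = √(0.6700 × 0.5933) = 0.6305.
HTMT = 0.1250 / 0.6305 = 0.198.

0.198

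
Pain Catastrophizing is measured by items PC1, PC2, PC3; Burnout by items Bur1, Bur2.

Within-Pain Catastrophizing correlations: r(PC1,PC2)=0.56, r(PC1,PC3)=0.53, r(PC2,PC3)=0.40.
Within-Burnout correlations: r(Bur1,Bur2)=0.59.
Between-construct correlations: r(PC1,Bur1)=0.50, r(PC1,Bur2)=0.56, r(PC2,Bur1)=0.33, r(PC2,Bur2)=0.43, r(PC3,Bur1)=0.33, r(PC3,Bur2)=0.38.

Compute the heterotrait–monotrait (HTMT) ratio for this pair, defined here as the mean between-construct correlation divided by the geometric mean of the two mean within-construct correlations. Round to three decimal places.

0.779

Mean heterotrait r = 2.53/6 = 0.4217.
Mean within-PC = 1.49/3 = 0.4967; mean within-Bur = 0.59/1 = 0.5900.
Geometric mean = √(0.4967 × 0.5900) = 0.5413.
HTMT = 0.4217 / 0.5413 = 0.779.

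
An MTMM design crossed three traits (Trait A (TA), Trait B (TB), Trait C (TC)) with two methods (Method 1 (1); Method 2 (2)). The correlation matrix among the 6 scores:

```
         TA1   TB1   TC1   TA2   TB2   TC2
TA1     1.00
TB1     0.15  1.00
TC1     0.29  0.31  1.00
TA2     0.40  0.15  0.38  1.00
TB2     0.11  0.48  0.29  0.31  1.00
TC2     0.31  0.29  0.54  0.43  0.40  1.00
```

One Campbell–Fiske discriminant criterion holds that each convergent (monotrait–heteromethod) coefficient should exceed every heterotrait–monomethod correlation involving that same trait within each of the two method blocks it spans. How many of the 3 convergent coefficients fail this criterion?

Each convergent coefficient versus the relevant comparison correlations:
TA (methods 1·2): 0.40 vs {0.15, 0.31, 0.29, 0.43} → fail.
TB (methods 1·2): 0.48 vs {0.15, 0.31, 0.31, 0.40} → pass.
TC (methods 1·2): 0.54 vs {0.29, 0.43, 0.31, 0.40} → pass.
1 of 3 fail.

1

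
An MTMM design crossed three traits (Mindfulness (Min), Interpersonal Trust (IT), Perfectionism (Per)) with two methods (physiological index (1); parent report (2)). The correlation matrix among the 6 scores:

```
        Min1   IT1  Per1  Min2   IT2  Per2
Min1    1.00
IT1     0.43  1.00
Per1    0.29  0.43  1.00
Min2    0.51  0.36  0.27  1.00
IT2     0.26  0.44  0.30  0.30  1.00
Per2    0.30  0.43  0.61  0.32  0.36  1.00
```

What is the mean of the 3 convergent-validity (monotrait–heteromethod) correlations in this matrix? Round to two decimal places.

0.52

Convergent values: 0.51, 0.44, 0.61; mean = 1.56/3 = 0.52.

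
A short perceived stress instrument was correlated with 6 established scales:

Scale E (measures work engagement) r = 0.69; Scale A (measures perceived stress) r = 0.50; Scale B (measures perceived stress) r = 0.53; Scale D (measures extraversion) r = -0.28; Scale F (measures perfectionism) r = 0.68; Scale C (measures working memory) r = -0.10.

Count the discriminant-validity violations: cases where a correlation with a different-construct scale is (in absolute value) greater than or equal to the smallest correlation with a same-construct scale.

2

Convergent (same construct = perceived stress): Scale A, Scale B.
Smallest convergent = 0.50. Discriminant |r|: 0.69, 0.28, 0.68, 0.10; count ≥ 0.50 → 2.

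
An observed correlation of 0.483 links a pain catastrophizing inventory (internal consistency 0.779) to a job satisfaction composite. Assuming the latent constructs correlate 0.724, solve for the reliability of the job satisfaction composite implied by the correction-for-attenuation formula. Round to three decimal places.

0.571

r_true = r_obs / √(r_xx · r_yy) ⇒ 0.724 = 0.483 / √(0.779 · r_yy).
√(0.779 · r_yy) = 0.483 / 0.724 = 0.6671; 0.779 · r_yy = 0.4450; r_yy = 0.4450 / 0.779 ≈ 0.571.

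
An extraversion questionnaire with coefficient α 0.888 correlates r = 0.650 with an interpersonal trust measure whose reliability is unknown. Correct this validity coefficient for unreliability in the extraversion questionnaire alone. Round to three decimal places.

Single correction: r_c = r_obs / √r_xx = 0.650 / √0.888 = 0.650 / 0.9423 ≈ 0.690.

0.690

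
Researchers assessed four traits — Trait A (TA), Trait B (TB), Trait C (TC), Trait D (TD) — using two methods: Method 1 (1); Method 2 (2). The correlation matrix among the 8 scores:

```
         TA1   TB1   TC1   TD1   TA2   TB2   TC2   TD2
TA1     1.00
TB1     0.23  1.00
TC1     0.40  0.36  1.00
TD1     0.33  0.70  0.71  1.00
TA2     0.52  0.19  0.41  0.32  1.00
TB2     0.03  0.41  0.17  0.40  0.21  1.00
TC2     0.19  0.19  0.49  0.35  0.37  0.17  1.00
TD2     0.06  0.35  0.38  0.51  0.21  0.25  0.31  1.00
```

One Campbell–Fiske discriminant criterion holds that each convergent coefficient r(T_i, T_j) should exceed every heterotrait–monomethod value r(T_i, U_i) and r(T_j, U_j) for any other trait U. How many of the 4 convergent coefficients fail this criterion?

Convergent coefficients and their comparison sets:
TA (methods 1·2): 0.52 vs {0.23, 0.21, 0.40, 0.37, 0.33, 0.21} → pass.
TB (methods 1·2): 0.41 vs {0.23, 0.21, 0.36, 0.17, 0.70, 0.25} → fail.
TC (methods 1·2): 0.49 vs {0.40, 0.37, 0.36, 0.17, 0.71, 0.31} → fail.
TD (methods 1·2): 0.51 vs {0.33, 0.21, 0.70, 0.25, 0.71, 0.31} → fail.
3 of 4 fail.

3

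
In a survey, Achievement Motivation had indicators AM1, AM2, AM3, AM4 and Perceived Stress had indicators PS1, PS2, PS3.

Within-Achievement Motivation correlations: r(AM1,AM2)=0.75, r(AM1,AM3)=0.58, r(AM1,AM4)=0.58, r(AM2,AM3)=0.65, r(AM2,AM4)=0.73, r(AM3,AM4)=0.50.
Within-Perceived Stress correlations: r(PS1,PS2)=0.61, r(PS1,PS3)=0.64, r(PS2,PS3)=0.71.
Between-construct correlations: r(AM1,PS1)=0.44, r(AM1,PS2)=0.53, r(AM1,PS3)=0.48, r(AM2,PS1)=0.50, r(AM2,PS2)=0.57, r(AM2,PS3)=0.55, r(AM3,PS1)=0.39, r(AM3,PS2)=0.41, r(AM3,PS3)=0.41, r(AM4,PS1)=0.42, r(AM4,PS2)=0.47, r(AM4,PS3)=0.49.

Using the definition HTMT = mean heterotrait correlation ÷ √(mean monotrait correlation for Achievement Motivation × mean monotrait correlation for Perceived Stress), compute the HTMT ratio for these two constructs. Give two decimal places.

0.73

Mean between = 5.66/12 = 0.4717.
Mean within-AM = 3.79/6 = 0.6317; mean within-PS = 1.96/3 = 0.6533.
Geometric mean = √(0.6317 × 0.6533) = 0.6424.
HTMT = 0.4717 / 0.6424 = 0.73.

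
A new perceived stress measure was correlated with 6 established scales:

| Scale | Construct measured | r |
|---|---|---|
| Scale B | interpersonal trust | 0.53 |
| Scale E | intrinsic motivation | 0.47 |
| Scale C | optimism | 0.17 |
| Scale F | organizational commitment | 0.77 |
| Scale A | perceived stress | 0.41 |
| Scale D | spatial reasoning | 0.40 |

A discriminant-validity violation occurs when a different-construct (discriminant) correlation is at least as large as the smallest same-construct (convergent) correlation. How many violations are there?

3

Convergent (same construct = perceived stress): Scale A.
Smallest convergent = 0.41. Discriminant values: 0.53, 0.47, 0.17, 0.77, 0.40; count ≥ 0.41 → 3.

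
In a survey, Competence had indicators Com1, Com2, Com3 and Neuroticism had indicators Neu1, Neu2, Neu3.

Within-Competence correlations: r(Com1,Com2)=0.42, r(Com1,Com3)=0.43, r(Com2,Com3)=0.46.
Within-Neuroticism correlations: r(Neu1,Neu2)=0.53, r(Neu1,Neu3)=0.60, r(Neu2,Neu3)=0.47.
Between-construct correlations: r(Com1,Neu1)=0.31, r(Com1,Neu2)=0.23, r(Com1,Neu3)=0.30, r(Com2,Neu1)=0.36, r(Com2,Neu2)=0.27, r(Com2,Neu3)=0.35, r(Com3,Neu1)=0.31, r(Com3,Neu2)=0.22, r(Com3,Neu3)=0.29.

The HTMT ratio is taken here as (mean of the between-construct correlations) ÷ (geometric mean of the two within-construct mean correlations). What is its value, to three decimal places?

0.608

Between-construct mean = 2.64/9 = 0.2933.
Mean within-Com = 1.31/3 = 0.4367; mean within-Neu = 1.60/3 = 0.5333.
Geometric mean = √(0.4367 × 0.5333) = 0.4826.
HTMT = 0.2933 / 0.4826 = 0.608.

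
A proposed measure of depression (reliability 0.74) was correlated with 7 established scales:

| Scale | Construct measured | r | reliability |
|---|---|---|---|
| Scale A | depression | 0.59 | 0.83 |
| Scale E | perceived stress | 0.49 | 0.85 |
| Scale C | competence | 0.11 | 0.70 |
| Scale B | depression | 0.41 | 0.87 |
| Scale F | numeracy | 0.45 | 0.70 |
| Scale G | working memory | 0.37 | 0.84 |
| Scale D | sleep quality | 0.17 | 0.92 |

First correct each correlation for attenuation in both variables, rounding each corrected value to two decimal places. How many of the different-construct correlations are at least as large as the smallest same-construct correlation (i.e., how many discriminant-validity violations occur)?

2

Disattenuated r (r / √(r_scale · r_new)):
  Scale A (conv): 0.59 / √(0.83·0.74) = 0.75
  Scale E (disc): 0.49 / √(0.85·0.74) = 0.62
  Scale C (disc): 0.11 / √(0.70·0.74) = 0.15
  Scale B (conv): 0.41 / √(0.87·0.74) = 0.51
  Scale F (disc): 0.45 / √(0.70·0.74) = 0.63
  Scale G (disc): 0.37 / √(0.84·0.74) = 0.47
  Scale D (disc): 0.17 / √(0.92·0.74) = 0.21
Smallest convergent = 0.51. Discriminant values: 0.62, 0.15, 0.63, 0.47, 0.21; count ≥ 0.51 → 2.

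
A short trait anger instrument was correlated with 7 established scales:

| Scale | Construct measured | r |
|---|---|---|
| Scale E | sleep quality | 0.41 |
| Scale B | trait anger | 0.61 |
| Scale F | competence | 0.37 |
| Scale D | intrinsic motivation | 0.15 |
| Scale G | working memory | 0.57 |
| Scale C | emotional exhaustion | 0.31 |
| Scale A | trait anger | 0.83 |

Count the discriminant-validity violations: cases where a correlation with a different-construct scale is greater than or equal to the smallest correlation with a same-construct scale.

Convergent (same construct = trait anger): Scale B, Scale A.
Smallest convergent = 0.61. Discriminant values: 0.41, 0.37, 0.15, 0.57, 0.31; count ≥ 0.61 → 0.

0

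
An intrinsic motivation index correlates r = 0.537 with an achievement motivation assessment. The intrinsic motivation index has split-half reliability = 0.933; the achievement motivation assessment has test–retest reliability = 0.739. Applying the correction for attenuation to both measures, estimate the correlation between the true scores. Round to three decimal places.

0.647

r_true = r_obs / √(r_xx · r_yy) = 0.537 / √(0.933 × 0.739) = 0.537 / √0.689487 = 0.537 / 0.8304 ≈ 0.647.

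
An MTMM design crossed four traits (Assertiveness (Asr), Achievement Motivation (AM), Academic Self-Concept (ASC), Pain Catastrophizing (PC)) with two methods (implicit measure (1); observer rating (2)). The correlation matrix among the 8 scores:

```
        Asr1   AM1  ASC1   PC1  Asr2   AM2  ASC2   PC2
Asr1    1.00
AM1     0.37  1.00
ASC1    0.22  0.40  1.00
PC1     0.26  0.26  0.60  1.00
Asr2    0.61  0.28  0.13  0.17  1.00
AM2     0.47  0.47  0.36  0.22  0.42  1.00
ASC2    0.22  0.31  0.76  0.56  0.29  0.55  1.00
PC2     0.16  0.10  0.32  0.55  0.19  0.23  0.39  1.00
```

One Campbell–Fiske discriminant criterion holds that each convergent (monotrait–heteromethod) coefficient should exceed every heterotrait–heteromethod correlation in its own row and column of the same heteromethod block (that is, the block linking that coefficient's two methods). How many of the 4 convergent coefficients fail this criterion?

2

Checking each validity diagonal entry against its comparison values:
Asr (methods 1·2): 0.61 vs {0.47, 0.28, 0.22, 0.13, 0.16, 0.17} → pass.
AM (methods 1·2): 0.47 vs {0.28, 0.47, 0.31, 0.36, 0.10, 0.22} → fail.
ASC (methods 1·2): 0.76 vs {0.13, 0.22, 0.36, 0.31, 0.32, 0.56} → pass.
PC (methods 1·2): 0.55 vs {0.17, 0.16, 0.22, 0.10, 0.56, 0.32} → fail.
2 of 4 fail.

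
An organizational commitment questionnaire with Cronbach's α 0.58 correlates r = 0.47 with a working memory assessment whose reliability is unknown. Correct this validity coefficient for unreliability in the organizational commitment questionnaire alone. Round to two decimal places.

0.62

Single correction: r_c = r_obs / √r_xx = 0.47 / √0.58 = 0.47 / 0.7616 ≈ 0.62.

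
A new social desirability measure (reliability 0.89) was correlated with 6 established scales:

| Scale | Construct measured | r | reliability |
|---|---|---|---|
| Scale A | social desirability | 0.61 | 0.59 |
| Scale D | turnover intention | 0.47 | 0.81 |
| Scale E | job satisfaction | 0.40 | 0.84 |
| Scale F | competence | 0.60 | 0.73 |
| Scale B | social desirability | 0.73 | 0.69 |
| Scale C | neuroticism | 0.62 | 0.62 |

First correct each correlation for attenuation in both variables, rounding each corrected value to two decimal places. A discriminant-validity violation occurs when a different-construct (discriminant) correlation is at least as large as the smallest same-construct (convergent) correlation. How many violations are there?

Disattenuated r (r / √(r_scale · r_new)):
  Scale A (conv): 0.61 / √(0.59·0.89) = 0.84
  Scale D (disc): 0.47 / √(0.81·0.89) = 0.55
  Scale E (disc): 0.40 / √(0.84·0.89) = 0.46
  Scale F (disc): 0.60 / √(0.73·0.89) = 0.74
  Scale B (conv): 0.73 / √(0.69·0.89) = 0.93
  Scale C (disc): 0.62 / √(0.62·0.89) = 0.83
Smallest convergent = 0.84. Discriminant values: 0.55, 0.46, 0.74, 0.83; count ≥ 0.84 → 0.

0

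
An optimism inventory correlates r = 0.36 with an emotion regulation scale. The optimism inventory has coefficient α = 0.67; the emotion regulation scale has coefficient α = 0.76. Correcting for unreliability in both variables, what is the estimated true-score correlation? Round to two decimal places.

r_true = r_obs / √(r_xx · r_yy) = 0.36 / √(0.67 × 0.76) = 0.36 / √0.5092 = 0.36 / 0.7136 ≈ 0.50.

0.50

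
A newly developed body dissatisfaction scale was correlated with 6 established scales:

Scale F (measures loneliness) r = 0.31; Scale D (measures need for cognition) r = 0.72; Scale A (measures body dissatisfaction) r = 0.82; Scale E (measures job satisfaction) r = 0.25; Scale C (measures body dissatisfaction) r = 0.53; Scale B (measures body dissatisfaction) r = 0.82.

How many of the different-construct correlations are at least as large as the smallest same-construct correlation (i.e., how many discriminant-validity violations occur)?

Convergent (same construct = body dissatisfaction): Scale A, Scale C, Scale B.
Smallest convergent = 0.53. Discriminant values: 0.31, 0.72, 0.25; count ≥ 0.53 → 1.

1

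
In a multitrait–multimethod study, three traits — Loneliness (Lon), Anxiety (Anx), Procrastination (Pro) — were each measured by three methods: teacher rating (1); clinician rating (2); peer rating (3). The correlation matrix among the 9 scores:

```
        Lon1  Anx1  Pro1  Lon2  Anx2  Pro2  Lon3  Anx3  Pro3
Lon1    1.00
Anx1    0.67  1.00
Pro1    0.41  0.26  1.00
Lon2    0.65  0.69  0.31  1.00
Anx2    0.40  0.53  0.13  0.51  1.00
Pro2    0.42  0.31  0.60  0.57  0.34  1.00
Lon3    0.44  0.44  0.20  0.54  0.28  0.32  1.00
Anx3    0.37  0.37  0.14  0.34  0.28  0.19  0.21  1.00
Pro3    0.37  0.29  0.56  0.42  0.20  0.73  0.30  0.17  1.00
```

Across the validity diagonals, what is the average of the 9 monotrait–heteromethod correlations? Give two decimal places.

Convergent values: 0.65, 0.44, 0.54, 0.53, 0.37, 0.28, 0.60, 0.56, 0.73; mean = 4.70/9 = 0.52.

0.52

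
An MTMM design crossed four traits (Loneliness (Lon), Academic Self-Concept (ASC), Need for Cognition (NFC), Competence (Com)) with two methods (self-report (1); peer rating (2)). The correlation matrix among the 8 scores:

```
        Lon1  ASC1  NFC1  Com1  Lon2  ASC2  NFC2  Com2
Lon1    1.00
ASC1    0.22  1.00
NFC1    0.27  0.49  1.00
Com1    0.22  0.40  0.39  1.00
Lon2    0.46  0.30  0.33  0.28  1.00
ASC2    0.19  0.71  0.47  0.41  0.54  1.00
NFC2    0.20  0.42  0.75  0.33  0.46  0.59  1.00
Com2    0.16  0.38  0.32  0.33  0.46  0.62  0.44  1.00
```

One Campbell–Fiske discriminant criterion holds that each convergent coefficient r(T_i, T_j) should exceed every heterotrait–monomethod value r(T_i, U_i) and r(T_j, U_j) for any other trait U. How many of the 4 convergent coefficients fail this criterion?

2

Convergent coefficients and their comparison sets:
Lon (methods 1·2): 0.46 vs {0.22, 0.54, 0.27, 0.46, 0.22, 0.46} → fail.
ASC (methods 1·2): 0.71 vs {0.22, 0.54, 0.49, 0.59, 0.40, 0.62} → pass.
NFC (methods 1·2): 0.75 vs {0.27, 0.46, 0.49, 0.59, 0.39, 0.44} → pass.
Com (methods 1·2): 0.33 vs {0.22, 0.46, 0.40, 0.62, 0.39, 0.44} → fail.
2 of 4 fail.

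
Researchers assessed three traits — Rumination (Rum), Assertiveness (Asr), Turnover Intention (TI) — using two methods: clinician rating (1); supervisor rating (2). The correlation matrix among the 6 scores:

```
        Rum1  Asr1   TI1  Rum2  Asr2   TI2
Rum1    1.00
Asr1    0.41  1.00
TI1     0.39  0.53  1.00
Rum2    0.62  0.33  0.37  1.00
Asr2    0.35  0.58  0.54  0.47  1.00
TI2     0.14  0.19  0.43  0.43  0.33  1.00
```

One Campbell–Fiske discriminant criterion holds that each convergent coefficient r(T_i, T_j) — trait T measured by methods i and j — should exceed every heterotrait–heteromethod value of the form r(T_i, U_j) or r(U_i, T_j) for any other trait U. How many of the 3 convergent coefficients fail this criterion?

1

Checking each validity diagonal entry against its comparison values:
Rum (methods 1·2): 0.62 vs {0.35, 0.33, 0.14, 0.37} → pass.
Asr (methods 1·2): 0.58 vs {0.33, 0.35, 0.19, 0.54} → pass.
TI (methods 1·2): 0.43 vs {0.37, 0.14, 0.54, 0.19} → fail.
1 of 3 fail.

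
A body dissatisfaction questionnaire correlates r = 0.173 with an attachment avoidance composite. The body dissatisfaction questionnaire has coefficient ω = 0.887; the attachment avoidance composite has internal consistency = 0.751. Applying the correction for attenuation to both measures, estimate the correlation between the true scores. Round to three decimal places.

r_true = r_obs / √(r_xx · r_yy) = 0.173 / √(0.887 × 0.751) = 0.173 / √0.666137 = 0.173 / 0.8162 ≈ 0.212.

0.212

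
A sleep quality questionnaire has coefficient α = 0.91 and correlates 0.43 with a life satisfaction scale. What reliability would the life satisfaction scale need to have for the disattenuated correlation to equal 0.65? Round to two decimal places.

r_true = r_obs / √(r_xx · r_yy) ⇒ 0.65 = 0.43 / √(0.91 · r_yy).
√(0.91 · r_yy) = 0.43 / 0.65 = 0.6615; 0.91 · r_yy = 0.4376; r_yy = 0.4376 / 0.91 ≈ 0.48.

0.48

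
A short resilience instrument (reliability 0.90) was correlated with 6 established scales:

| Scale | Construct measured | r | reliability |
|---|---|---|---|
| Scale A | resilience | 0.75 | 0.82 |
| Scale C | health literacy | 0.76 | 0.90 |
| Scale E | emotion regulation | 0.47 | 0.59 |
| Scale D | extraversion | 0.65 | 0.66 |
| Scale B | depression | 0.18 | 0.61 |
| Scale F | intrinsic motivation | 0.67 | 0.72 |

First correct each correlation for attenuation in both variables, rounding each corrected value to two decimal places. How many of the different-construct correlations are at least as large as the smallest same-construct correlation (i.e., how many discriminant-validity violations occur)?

0

Disattenuated r (r / √(r_scale · r_new)):
  Scale A (conv): 0.75 / √(0.82·0.90) = 0.87
  Scale C (disc): 0.76 / √(0.90·0.90) = 0.84
  Scale E (disc): 0.47 / √(0.59·0.90) = 0.64
  Scale D (disc): 0.65 / √(0.66·0.90) = 0.84
  Scale B (disc): 0.18 / √(0.61·0.90) = 0.24
  Scale F (disc): 0.67 / √(0.72·0.90) = 0.83
Smallest convergent = 0.87. Discriminant values: 0.84, 0.64, 0.84, 0.24, 0.83; count ≥ 0.87 → 0.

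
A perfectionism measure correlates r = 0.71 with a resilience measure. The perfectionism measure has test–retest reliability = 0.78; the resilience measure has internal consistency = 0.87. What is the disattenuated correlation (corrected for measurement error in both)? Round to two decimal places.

0.86

r_true = r_obs / √(r_xx · r_yy) = 0.71 / √(0.78 × 0.87) = 0.71 / √0.6786 = 0.71 / 0.8238 ≈ 0.86.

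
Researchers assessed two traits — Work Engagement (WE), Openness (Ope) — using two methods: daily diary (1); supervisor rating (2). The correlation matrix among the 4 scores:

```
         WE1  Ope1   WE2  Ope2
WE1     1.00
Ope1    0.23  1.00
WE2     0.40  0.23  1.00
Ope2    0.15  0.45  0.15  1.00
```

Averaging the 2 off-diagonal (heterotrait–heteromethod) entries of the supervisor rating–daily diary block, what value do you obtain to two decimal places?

HTHM values (method 2 × method 1): 0.23, 0.15; mean = 0.38/2 = 0.19.

0.19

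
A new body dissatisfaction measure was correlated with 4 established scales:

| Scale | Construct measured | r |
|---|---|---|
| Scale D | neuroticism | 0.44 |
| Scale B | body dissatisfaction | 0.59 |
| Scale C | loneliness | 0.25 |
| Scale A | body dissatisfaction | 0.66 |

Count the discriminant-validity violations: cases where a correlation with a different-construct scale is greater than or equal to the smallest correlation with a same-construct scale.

0

Convergent (same construct = body dissatisfaction): Scale B, Scale A.
Smallest convergent = 0.59. Discriminant values: 0.44, 0.25; count ≥ 0.59 → 0.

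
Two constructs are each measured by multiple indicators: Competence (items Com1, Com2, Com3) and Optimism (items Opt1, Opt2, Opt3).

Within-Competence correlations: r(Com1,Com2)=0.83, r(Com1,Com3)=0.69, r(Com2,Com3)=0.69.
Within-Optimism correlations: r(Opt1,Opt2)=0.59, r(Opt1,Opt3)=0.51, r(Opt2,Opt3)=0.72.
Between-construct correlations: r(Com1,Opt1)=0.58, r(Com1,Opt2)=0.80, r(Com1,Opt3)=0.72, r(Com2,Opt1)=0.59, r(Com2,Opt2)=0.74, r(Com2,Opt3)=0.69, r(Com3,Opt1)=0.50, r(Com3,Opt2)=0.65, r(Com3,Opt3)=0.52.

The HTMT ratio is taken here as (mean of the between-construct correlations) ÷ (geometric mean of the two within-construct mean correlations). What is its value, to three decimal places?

0.962

Mean heterotrait r = 5.79/9 = 0.6433.
Mean within-Com = 2.21/3 = 0.7367; mean within-Opt = 1.82/3 = 0.6067.
Geometric mean = √(0.7367 × 0.6067) = 0.6685.
HTMT = 0.6433 / 0.6685 = 0.962.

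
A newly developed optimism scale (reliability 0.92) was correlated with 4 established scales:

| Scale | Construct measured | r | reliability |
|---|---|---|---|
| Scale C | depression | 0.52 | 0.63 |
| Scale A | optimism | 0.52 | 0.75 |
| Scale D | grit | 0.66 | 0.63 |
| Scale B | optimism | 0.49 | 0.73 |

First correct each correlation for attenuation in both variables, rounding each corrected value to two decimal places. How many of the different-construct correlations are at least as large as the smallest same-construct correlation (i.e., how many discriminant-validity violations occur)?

Disattenuated r (r / √(r_scale · r_new)):
  Scale C (disc): 0.52 / √(0.63·0.92) = 0.68
  Scale A (conv): 0.52 / √(0.75·0.92) = 0.63
  Scale D (disc): 0.66 / √(0.63·0.92) = 0.87
  Scale B (conv): 0.49 / √(0.73·0.92) = 0.60
Smallest convergent = 0.60. Discriminant values: 0.68, 0.87; count ≥ 0.60 → 2.

2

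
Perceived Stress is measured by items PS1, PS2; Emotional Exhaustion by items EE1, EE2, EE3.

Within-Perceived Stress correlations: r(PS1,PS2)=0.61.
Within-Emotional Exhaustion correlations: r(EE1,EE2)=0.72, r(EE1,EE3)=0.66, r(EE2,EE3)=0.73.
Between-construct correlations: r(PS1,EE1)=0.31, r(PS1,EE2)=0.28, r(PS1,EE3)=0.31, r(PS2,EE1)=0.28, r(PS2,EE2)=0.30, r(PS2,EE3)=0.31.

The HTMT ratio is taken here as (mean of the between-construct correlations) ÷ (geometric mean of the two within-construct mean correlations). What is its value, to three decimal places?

Between-construct mean = 1.79/6 = 0.2983.
Mean within-PS = 0.61/1 = 0.6100; mean within-EE = 2.11/3 = 0.7033.
Geometric mean = √(0.6100 × 0.7033) = 0.6550.
HTMT = 0.2983 / 0.6550 = 0.455.

0.455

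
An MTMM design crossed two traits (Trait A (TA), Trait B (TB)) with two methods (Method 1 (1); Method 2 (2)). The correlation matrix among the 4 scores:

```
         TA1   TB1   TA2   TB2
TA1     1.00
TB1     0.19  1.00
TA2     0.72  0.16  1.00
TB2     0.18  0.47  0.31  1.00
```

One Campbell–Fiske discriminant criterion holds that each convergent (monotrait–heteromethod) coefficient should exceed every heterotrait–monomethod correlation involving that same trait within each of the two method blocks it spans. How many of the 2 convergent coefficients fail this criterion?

Each convergent coefficient versus the relevant comparison correlations:
TA (methods 1·2): 0.72 vs {0.19, 0.31} → pass.
TB (methods 1·2): 0.47 vs {0.19, 0.31} → pass.
0 of 2 fail.

0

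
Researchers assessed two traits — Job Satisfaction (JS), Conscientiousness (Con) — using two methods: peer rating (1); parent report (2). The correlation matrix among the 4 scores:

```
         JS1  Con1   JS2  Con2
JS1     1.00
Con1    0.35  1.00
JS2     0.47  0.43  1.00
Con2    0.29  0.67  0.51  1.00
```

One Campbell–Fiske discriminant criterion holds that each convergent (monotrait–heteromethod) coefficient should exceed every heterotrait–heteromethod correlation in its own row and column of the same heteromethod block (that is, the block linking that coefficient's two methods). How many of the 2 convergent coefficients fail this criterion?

0

Each convergent coefficient versus the relevant comparison correlations:
JS (methods 1·2): 0.47 vs {0.29, 0.43} → pass.
Con (methods 1·2): 0.67 vs {0.43, 0.29} → pass.
0 of 2 fail.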